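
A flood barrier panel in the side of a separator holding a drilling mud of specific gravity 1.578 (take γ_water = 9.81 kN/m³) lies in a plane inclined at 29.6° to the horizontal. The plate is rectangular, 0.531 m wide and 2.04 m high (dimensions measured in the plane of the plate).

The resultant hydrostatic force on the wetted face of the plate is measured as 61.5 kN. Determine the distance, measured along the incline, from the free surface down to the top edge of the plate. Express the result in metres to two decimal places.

y_top ≈ 6.41 m

γ = 1.578 × 9.81 = 15.48018 kN/m³.
A = 0.531 × 2.04 = 1.08324 m².
From F = γ·h_c·A, the centroid depth is h_c = 61.5/(15.48018 × 1.08324) = 3.66754 m.
Let θ = 29.6° be the plate's angle to the horizontal; measure y along the incline from where the plane meets the free surface. Vertical depth h = y·sinθ with sinθ = 0.493942.
Along the incline, y_c = h_c/sinθ = 3.66754/0.493942 = 7.42504 m.
The centroid lies 2.04/2 = 1.02 m below the top edge, so the top edge sits at y_top = 7.42504 − 1.02 = 6.40504 m along the incline.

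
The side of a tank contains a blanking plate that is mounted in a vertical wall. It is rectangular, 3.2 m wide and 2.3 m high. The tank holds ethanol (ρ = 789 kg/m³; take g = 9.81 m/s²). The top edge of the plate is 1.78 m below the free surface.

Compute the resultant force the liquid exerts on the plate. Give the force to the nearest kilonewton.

F ≈ 167 kN

γ = ρg = 789 × 9.81 / 1000 = 7.74009 kN/m³.
The centroid lies 2.3/2 = 1.15 m below the top edge, so the centroid depth is h_c = 1.78 + 1.15 = 2.93 m.
A = 3.2 × 2.3 = 7.36 m².
Resultant F = γ·h_c·A = 7.74009 × 2.93 × 7.36 = 166.913 kN.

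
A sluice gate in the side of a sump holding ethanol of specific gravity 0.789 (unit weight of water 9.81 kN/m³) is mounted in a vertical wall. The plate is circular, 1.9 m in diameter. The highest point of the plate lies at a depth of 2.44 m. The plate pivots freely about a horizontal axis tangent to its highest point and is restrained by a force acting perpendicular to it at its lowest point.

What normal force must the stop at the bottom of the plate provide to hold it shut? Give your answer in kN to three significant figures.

P ≈ 39.8 kN

γ = 0.789 × 9.81 = 7.74009 kN/m³.
The centroid is at the centre, 0.95 m below the top of the plate, so the centroid depth is h_c = 2.44 + 0.95 = 3.39 m.
A = π(0.95)² = 2.83529 m².
Resultant F = γ·h_c·A = 7.74009 × 3.39 × 2.83529 = 74.3949 kN.
I_c = πr⁴/4 = π × 0.95⁴/4 = 0.639712 m⁴.
Centre of pressure: y_p = y_c + I_c/(y_c·A) = 3.39 + 0.639712/(3.39 × 2.83529) = 3.39 + 0.066556 = 3.45656 m along the plane.
The resultant acts 0.95 + 0.066556 = 1.01656 m (along the plate) below the hinge at the top edge, so the moment about the hinge is M = F × 1.01656 = 74.3949 × 1.01656 = 75.6269 kN·m.
A normal force at the bottom, 1.9 m from the hinge, must supply this moment: P = 75.6269/1.9 = 39.8036 kN.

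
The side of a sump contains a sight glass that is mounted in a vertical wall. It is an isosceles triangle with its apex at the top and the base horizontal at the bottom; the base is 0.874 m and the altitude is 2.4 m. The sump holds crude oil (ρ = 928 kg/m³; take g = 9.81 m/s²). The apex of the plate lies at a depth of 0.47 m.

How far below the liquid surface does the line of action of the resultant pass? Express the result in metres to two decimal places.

h_p = 2.22 m

γ = ρg = 928 × 9.81 / 1000 = 9.10368 kN/m³.
With the apex up, the centroid sits 2h/3 = 2 × 2.4/3 = 1.6 m below the apex, so the centroid depth is h_c = 0.47 + 1.6 = 2.07 m.
A = ½ × 0.874 × 2.4 = 1.0488 m².
Resultant F = γ·h_c·A = 9.10368 × 2.07 × 1.0488 = 19.7642 kN.
I_c = b·h³/36 = 0.874 × 2.4³/36 = 0.335616 m⁴.
Centre of pressure: y_p = y_c + I_c/(y_c·A) = 2.07 + 0.335616/(2.07 × 1.0488) = 2.07 + 0.154589 = 2.22459 m along the plane.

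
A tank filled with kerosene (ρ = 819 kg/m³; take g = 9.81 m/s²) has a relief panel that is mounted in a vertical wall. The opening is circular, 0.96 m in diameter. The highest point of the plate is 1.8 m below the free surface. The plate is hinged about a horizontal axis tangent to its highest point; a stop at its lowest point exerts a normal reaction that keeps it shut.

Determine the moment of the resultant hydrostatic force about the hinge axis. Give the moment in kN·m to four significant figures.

M ≈ 6.699 kN·m

γ = ρg = 819 × 9.81 / 1000 = 8.03439 kN/m³.
The centroid is at the centre, 0.48 m below the top of the plate, so the centroid depth is h_c = 1.8 + 0.48 = 2.28 m.
A = π(0.48)² = 0.723823 m².
Resultant F = γ·h_c·A = 8.03439 × 2.28 × 0.723823 = 13.2593 kN.
I_c = πr⁴/4 = π × 0.48⁴/4 = 0.0416922 m⁴.
Centre of pressure: y_p = y_c + I_c/(y_c·A) = 2.28 + 0.0416922/(2.28 × 0.723823) = 2.28 + 0.0252632 = 2.30526 m along the plane.
The resultant acts 0.48 + 0.0252632 = 0.505263 m (along the plate) below the hinge at the top edge, so the moment about the hinge is M = F × 0.505263 = 13.2593 × 0.505263 = 6.69943 kN·m.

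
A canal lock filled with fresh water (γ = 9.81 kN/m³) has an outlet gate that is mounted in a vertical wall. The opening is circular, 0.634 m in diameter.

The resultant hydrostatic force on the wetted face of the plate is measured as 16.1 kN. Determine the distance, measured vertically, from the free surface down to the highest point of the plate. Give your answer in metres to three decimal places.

d_top ≈ 4.882 m

γ = 9.81 kN/m³.
A = π(0.317)² = 0.315696 m².
From F = γ·h_c·A, the centroid depth is h_c = 16.1/(9.81 × 0.315696) = 5.19862 m.
The centroid is at the centre, 0.317 m below the top of the plate, so the highest point sits at h_top = 5.19862 − 0.317 = 4.88162 m below the surface.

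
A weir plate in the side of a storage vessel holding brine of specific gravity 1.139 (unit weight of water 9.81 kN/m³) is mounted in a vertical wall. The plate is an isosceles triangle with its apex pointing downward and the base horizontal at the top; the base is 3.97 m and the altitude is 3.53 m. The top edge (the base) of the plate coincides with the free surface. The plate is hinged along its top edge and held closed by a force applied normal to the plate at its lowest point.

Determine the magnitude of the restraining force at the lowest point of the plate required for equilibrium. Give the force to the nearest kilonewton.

γ = 1.139 × 9.81 = 11.17359 kN/m³.
With the apex down, the centroid sits h/3 = 3.53/3 = 1.17667 m below the base (the top edge), so the centroid depth is h_c = 1.17667 m.
A = ½ × 3.97 × 3.53 = 7.00705 m².
Resultant F = γ·h_c·A = 11.17359 × 1.17667 × 7.00705 = 92.1261 kN.
I_c = b·h³/36 = 3.97 × 3.53³/36 = 4.85079 m⁴.
Centre of pressure: y_p = y_c + I_c/(y_c·A) = 1.17667 + 4.85079/(1.17667 × 7.00705) = 1.17667 + 0.588332 = 1.765 m along the plane.
The resultant acts 1.17667 + 0.588332 = 1.765 m (along the plate) below the hinge at the top edge, so the moment about the hinge is M = F × 1.765 = 92.1261 × 1.765 = 162.603 kN·m.
A normal force at the bottom, 3.53 m from the hinge, must supply this moment: P = 162.603/3.53 = 46.0632 kN.

P ≈ 46 kN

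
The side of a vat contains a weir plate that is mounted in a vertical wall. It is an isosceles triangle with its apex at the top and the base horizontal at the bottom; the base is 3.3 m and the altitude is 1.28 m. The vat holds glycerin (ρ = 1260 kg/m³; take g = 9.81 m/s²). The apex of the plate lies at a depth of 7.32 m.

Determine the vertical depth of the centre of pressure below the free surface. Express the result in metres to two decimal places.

γ = ρg = 1260 × 9.81 / 1000 = 12.3606 kN/m³.
With the apex up, the centroid sits 2h/3 = 2 × 1.28/3 = 0.853333 m below the apex, so the centroid depth is h_c = 7.32 + 0.853333 = 8.17333 m.
A = ½ × 3.3 × 1.28 = 2.112 m².
Resultant F = γ·h_c·A = 12.3606 × 8.17333 × 2.112 = 213.37 kN.
I_c = b·h³/36 = 3.3 × 1.28³/36 = 0.192239 m⁴.
Centre of pressure: y_p = y_c + I_c/(y_c·A) = 8.17333 + 0.192239/(8.17333 × 2.112) = 8.17333 + 0.0111365 = 8.18447 m along the plane.

h_p = 8.18 m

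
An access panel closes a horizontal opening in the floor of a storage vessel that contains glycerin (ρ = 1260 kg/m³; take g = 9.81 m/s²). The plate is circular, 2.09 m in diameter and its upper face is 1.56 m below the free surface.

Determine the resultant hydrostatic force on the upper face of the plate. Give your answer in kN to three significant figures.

γ = ρg = 1260 × 9.81 / 1000 = 12.3606 kN/m³.
The plate is horizontal, so pressure is uniform at p = γ·h = 12.3606 × 1.56 = 19.2825 kN/m².
A = π(1.045)² = 3.4307 m².
F = p·A = 19.2825 × 3.4307 = 66.1525 kN.

F ≈ 66.2 kN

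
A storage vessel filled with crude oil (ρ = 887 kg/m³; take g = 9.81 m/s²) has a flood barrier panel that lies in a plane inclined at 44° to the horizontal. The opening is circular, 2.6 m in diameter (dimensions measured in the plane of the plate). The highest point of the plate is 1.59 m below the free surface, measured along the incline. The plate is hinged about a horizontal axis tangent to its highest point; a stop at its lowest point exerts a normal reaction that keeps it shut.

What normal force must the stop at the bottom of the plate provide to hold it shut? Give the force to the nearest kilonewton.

γ = ρg = 887 × 9.81 / 1000 = 8.70147 kN/m³.
Let θ = 44° be the plate's angle to the horizontal; measure y along the incline from where the plane meets the free surface. Vertical depth h = y·sinθ with sinθ = 0.694658.
The centroid is at the centre, 1.3 m below the top of the plate, so y_c = 1.59 + 1.3 = 2.89 m and h_c = 2.89 × 0.694658 = 2.00756 m.
A = π(1.3)² = 5.30929 m².
Resultant F = γ·h_c·A = 8.70147 × 2.00756 × 5.30929 = 92.7465 kN.
I_c = πr⁴/4 = π × 1.3⁴/4 = 2.24318 m⁴.
Centre of pressure: y_p = y_c + I_c/(y_c·A) = 2.89 + 2.24318/(2.89 × 5.30929) = 2.89 + 0.146194 = 3.03619 m along the plane.
The resultant acts 1.3 + 0.146194 = 1.44619 m (along the plate) below the hinge at the top edge, so the moment about the hinge is M = F × 1.44619 = 92.7465 × 1.44619 = 134.129 kN·m.
A normal force at the bottom, 2.6 m from the hinge, must supply this moment: P = 134.129/2.6 = 51.5881 kN.

P ≈ 52 kN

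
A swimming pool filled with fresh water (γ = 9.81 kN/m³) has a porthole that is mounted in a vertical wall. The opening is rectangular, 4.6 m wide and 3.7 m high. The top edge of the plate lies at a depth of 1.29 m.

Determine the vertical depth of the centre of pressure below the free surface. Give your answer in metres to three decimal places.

γ = 9.81 kN/m³.
The centroid lies 3.7/2 = 1.85 m below the top edge, so the centroid depth is h_c = 1.29 + 1.85 = 3.14 m.
A = 4.6 × 3.7 = 17.02 m².
Resultant F = γ·h_c·A = 9.81 × 3.14 × 17.02 = 524.274 kN.
I_c = b·h³/12 = 4.6 × 3.7³/12 = 19.417 m⁴.
Centre of pressure: y_p = y_c + I_c/(y_c·A) = 3.14 + 19.417/(3.14 × 17.02) = 3.14 + 0.363323 = 3.50332 m along the plane.

h_p = 3.503 m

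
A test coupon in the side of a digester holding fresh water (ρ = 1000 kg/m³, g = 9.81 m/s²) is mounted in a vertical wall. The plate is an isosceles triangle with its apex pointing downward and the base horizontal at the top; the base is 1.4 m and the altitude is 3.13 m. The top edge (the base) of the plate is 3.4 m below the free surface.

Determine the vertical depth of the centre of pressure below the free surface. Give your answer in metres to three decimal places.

γ = ρg = 1000 × 9.81 = 9810 N/m³ = 9.81 kN/m³.
With the apex down, the centroid sits h/3 = 3.13/3 = 1.04333 m below the base (the top edge), so the centroid depth is h_c = 3.4 + 1.04333 = 4.44333 m.
A = ½ × 1.4 × 3.13 = 2.191 m².
Resultant F = γ·h_c·A = 9.81 × 4.44333 × 2.191 = 95.5036 kN.
I_c = b·h³/36 = 1.4 × 3.13³/36 = 1.1925 m⁴.
Centre of pressure: y_p = y_c + I_c/(y_c·A) = 4.44333 + 1.1925/(4.44333 × 2.191) = 4.44333 + 0.122492 = 4.56582 m along the plane.

h_p = 4.566 m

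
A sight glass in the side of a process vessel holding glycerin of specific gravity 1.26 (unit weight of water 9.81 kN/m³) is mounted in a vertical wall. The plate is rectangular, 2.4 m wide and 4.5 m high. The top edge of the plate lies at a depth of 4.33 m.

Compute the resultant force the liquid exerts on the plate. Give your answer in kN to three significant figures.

F ≈ 878 kN

γ = 1.26 × 9.81 = 12.3606 kN/m³.
The centroid lies 4.5/2 = 2.25 m below the top edge, so the centroid depth is h_c = 4.33 + 2.25 = 6.58 m.
A = 2.4 × 4.5 = 10.8 m².
Resultant F = γ·h_c·A = 12.3606 × 6.58 × 10.8 = 878.394 kN.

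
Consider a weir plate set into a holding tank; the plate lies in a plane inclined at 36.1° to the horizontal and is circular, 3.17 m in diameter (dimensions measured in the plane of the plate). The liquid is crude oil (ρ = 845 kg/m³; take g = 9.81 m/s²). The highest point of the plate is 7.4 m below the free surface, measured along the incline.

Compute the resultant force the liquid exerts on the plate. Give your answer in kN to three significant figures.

F ≈ 346 kN

γ = ρg = 845 × 9.81 / 1000 = 8.28945 kN/m³.
Let θ = 36.1° be the plate's angle to the horizontal; measure y along the incline from where the plane meets the free surface. Vertical depth h = y·sinθ with sinθ = 0.589196.
The centroid is at the centre, 1.585 m below the top of the plate, so y_c = 7.4 + 1.585 = 8.985 m and h_c = 8.985 × 0.589196 = 5.29393 m.
A = π(1.585)² = 7.89239 m².
Resultant F = γ·h_c·A = 8.28945 × 5.29393 × 7.89239 = 346.348 kN.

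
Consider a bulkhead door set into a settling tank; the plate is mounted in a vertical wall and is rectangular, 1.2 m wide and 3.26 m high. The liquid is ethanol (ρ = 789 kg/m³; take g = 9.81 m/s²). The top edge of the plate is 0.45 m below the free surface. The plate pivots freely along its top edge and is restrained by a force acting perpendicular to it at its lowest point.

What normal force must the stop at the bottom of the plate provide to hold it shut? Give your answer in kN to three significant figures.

P ≈ 39.7 kN

γ = ρg = 789 × 9.81 / 1000 = 7.74009 kN/m³.
The centroid lies 3.26/2 = 1.63 m below the top edge, so the centroid depth is h_c = 0.45 + 1.63 = 2.08 m.
A = 1.2 × 3.26 = 3.912 m².
Resultant F = γ·h_c·A = 7.74009 × 2.08 × 3.912 = 62.9808 kN.
I_c = b·h³/12 = 1.2 × 3.26³/12 = 3.4646 m⁴.
Centre of pressure: y_p = y_c + I_c/(y_c·A) = 2.08 + 3.4646/(2.08 × 3.912) = 2.08 + 0.425786 = 2.50579 m along the plane.
The resultant acts 1.63 + 0.425786 = 2.05579 m (along the plate) below the hinge at the top edge, so the moment about the hinge is M = F × 2.05579 = 62.9808 × 2.05579 = 129.475 kN·m.
A normal force at the bottom, 3.26 m from the hinge, must supply this moment: P = 129.475/3.26 = 39.7163 kN.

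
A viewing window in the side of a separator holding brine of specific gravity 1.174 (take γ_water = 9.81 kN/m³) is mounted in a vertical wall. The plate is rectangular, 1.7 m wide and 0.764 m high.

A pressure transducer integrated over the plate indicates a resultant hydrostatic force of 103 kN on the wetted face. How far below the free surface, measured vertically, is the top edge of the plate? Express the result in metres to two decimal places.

d_top ≈ 6.50 m

γ = 1.174 × 9.81 = 11.51694 kN/m³.
A = 1.7 × 0.764 = 1.2988 m².
From F = γ·h_c·A, the centroid depth is h_c = 103/(11.51694 × 1.2988) = 6.88585 m.
The centroid lies 0.764/2 = 0.382 m below the top edge, so the top edge sits at h_top = 6.88585 − 0.382 = 6.50385 m below the surface.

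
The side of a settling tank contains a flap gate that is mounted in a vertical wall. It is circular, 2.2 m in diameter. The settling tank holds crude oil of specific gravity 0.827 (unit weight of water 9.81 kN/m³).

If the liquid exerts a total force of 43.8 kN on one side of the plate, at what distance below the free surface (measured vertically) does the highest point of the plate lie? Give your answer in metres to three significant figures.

γ = 0.827 × 9.81 = 8.11287 kN/m³.
A = π(1.1)² = 3.80133 m².
From F = γ·h_c·A, the centroid depth is h_c = 43.8/(8.11287 × 3.80133) = 1.42025 m.
The centroid is at the centre, 1.1 m below the top of the plate, so the highest point sits at h_top = 1.42025 − 1.1 = 0.32025 m below the surface.

d_top ≈ 0.320 m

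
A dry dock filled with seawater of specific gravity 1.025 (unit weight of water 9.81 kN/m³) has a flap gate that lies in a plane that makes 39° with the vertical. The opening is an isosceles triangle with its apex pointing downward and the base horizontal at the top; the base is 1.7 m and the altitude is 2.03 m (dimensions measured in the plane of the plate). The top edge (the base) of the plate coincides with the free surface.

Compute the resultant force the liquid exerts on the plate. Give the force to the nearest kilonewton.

F ≈ 9 kN

γ = 1.025 × 9.81 = 10.05525 kN/m³.
The plate makes 39° with the vertical, i.e. θ = 90° − 39° = 51° to the horizontal. Measuring y along the incline from the free-surface line, vertical depth h = y·sinθ with sinθ = 0.777146.
With the apex down, the centroid sits h/3 = 2.03/3 = 0.676667 m below the base (the top edge), so y_c = 0.676667 m and h_c = 0.676667 × 0.777146 = 0.525869 m.
A = ½ × 1.7 × 2.03 = 1.7255 m².
Resultant F = γ·h_c·A = 10.05525 × 0.525869 × 1.7255 = 9.124 kN.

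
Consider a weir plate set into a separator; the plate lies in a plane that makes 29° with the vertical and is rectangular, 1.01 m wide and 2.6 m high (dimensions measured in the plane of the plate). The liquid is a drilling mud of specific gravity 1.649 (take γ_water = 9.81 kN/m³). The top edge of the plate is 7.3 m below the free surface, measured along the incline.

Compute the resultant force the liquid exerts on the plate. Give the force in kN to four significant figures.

F ≈ 319.5 kN

γ = 1.649 × 9.81 = 16.17669 kN/m³.
The plate makes 29° with the vertical, i.e. θ = 90° − 29° = 61° to the horizontal. Measuring y along the incline from the free-surface line, vertical depth h = y·sinθ with sinθ = 0.874620.
The centroid lies 2.6/2 = 1.3 m below the top edge, so y_c = 7.3 + 1.3 = 8.6 m and h_c = 8.6 × 0.874620 = 7.52173 m.
A = 1.01 × 2.6 = 2.626 m².
Resultant F = γ·h_c·A = 16.17669 × 7.52173 × 2.626 = 319.523 kN.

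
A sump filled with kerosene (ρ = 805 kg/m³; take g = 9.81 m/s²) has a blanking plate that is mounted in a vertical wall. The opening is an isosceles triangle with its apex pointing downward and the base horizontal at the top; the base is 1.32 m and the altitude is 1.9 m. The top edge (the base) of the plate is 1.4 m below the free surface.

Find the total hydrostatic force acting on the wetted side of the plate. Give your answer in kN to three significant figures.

γ = ρg = 805 × 9.81 / 1000 = 7.89705 kN/m³.
With the apex down, the centroid sits h/3 = 1.9/3 = 0.633333 m below the base (the top edge), so the centroid depth is h_c = 1.4 + 0.633333 = 2.03333 m.
A = ½ × 1.32 × 1.9 = 1.254 m².
Resultant F = γ·h_c·A = 7.89705 × 2.03333 × 1.254 = 20.1359 kN.

F ≈ 20.1 kN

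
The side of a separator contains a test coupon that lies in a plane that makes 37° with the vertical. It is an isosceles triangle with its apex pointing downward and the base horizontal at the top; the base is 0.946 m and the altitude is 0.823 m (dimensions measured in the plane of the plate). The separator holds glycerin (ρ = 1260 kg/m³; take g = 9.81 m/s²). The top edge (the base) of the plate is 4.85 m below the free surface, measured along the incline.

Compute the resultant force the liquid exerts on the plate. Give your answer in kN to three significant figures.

γ = ρg = 1260 × 9.81 / 1000 = 12.3606 kN/m³.
The plate makes 37° with the vertical, i.e. θ = 90° − 37° = 53° to the horizontal. Measuring y along the incline from the free-surface line, vertical depth h = y·sinθ with sinθ = 0.798636.
With the apex down, the centroid sits h/3 = 0.823/3 = 0.274333 m below the base (the top edge), so y_c = 4.85 + 0.274333 = 5.12433 m and h_c = 5.12433 × 0.798636 = 4.09247 m.
A = ½ × 0.946 × 0.823 = 0.389279 m².
Resultant F = γ·h_c·A = 12.3606 × 4.09247 × 0.389279 = 19.6918 kN.

F ≈ 19.7 kN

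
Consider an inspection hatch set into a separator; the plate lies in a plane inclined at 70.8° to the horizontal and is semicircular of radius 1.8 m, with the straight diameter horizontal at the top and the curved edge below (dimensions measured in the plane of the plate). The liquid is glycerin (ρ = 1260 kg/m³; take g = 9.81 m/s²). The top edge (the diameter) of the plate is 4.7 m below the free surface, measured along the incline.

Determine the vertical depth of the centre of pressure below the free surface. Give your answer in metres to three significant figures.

h_p = 5.20 m

γ = ρg = 1260 × 9.81 / 1000 = 12.3606 kN/m³.
Let θ = 70.8° be the plate's angle to the horizontal; measure y along the incline from where the plane meets the free surface. Vertical depth h = y·sinθ with sinθ = 0.944376.
The centroid of a semicircle lies 4r/(3π) = 0.763944 m from the diameter, here below the top edge, so y_c = 4.7 + 0.763944 = 5.46394 m and h_c = 5.46394 × 0.944376 = 5.16001 m.
A = πr²/2 = π × 1.8²/2 = 5.08938 m².
Resultant F = γ·h_c·A = 12.3606 × 5.16001 × 5.08938 = 324.605 kN.
I_c = (π/8 − 8/(9π))·r⁴ = 0.109757 × 1.8⁴ = 1.15219 m⁴.
Centre of pressure: y_p = y_c + I_c/(y_c·A) = 5.46394 + 1.15219/(5.46394 × 5.08938) = 5.46394 + 0.0414337 = 5.50537 m along the plane.
Vertically, h_p = y_p·sinθ = 5.50537 × 0.944376 = 5.19914 m.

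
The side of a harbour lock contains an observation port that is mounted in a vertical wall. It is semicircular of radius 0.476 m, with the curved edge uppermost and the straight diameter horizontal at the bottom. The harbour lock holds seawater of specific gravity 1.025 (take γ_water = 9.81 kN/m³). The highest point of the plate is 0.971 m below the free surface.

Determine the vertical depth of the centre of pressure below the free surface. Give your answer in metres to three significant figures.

γ = 1.025 × 9.81 = 10.05525 kN/m³.
The centroid lies 4r/(3π) = 0.202021 m above the diameter, so r − 4r/(3π) = 0.476 − 0.202021 = 0.273979 m below the topmost point, so the centroid depth is h_c = 0.971 + 0.273979 = 1.24498 m.
A = πr²/2 = π × 0.476²/2 = 0.355905 m².
Resultant F = γ·h_c·A = 10.05525 × 1.24498 × 0.355905 = 4.45543 kN.
I_c = (π/8 − 8/(9π))·r⁴ = 0.109757 × 0.476⁴ = 0.00563456 m⁴.
Centre of pressure: y_p = y_c + I_c/(y_c·A) = 1.24498 + 0.00563456/(1.24498 × 0.355905) = 1.24498 + 0.0127164 = 1.2577 m along the plane.

h_p = 1.26 m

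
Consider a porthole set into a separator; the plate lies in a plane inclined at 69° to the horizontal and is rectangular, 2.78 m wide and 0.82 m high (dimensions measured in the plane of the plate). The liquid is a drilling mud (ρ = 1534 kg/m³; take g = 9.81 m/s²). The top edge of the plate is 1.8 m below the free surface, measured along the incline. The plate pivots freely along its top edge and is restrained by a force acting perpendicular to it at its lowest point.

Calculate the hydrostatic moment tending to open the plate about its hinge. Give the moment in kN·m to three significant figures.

M ≈ 30.8 kN·m

γ = ρg = 1534 × 9.81 / 1000 = 15.04854 kN/m³.
Let θ = 69° be the plate's angle to the horizontal; measure y along the incline from where the plane meets the free surface. Vertical depth h = y·sinθ with sinθ = 0.933580.
The centroid lies 0.82/2 = 0.41 m below the top edge, so y_c = 1.8 + 0.41 = 2.21 m and h_c = 2.21 × 0.933580 = 2.06321 m.
A = 2.78 × 0.82 = 2.2796 m².
Resultant F = γ·h_c·A = 15.04854 × 2.06321 × 2.2796 = 70.7777 kN.
I_c = b·h³/12 = 2.78 × 0.82³/12 = 0.127734 m⁴.
Centre of pressure: y_p = y_c + I_c/(y_c·A) = 2.21 + 0.127734/(2.21 × 2.2796) = 2.21 + 0.0253545 = 2.23535 m along the plane.
The resultant acts 0.41 + 0.0253545 = 0.435354 m (along the plate) below the hinge at the top edge, so the moment about the hinge is M = F × 0.435354 = 70.7777 × 0.435354 = 30.8134 kN·m.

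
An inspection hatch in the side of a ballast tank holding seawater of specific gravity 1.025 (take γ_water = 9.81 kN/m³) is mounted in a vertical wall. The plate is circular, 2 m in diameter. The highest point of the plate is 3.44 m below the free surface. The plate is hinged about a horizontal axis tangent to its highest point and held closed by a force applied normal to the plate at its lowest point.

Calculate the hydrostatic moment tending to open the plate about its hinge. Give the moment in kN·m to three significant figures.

γ = 1.025 × 9.81 = 10.05525 kN/m³.
The centroid is at the centre, 1 m below the top of the plate, so the centroid depth is h_c = 3.44 + 1 = 4.44 m.
A = π(1)² = 3.14159 m².
Resultant F = γ·h_c·A = 10.05525 × 4.44 × 3.14159 = 140.257 kN.
I_c = πr⁴/4 = π × 1⁴/4 = 0.785398 m⁴.
Centre of pressure: y_p = y_c + I_c/(y_c·A) = 4.44 + 0.785398/(4.44 × 3.14159) = 4.44 + 0.0563063 = 4.49631 m along the plane.
The resultant acts 1 + 0.0563063 = 1.05631 m (along the plate) below the hinge at the top edge, so the moment about the hinge is M = F × 1.05631 = 140.257 × 1.05631 = 148.155 kN·m.

M ≈ 148 kN·m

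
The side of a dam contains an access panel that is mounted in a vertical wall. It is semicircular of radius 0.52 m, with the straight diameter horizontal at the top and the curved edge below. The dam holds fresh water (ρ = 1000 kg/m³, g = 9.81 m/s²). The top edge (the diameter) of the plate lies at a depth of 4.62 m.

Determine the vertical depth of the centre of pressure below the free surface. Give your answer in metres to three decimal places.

h_p = 4.845 m

γ = ρg = 1000 × 9.81 = 9810 N/m³ = 9.81 kN/m³.
The centroid of a semicircle lies 4r/(3π) = 0.220695 m from the diameter, here below the top edge, so the centroid depth is h_c = 4.62 + 0.220695 = 4.8407 m.
A = πr²/2 = π × 0.52²/2 = 0.424743 m².
Resultant F = γ·h_c·A = 9.81 × 4.8407 × 0.424743 = 20.1699 kN.
I_c = (π/8 − 8/(9π))·r⁴ = 0.109757 × 0.52⁴ = 0.00802501 m⁴.
Centre of pressure: y_p = y_c + I_c/(y_c·A) = 4.8407 + 0.00802501/(4.8407 × 0.424743) = 4.8407 + 0.00390311 = 4.8446 m along the plane.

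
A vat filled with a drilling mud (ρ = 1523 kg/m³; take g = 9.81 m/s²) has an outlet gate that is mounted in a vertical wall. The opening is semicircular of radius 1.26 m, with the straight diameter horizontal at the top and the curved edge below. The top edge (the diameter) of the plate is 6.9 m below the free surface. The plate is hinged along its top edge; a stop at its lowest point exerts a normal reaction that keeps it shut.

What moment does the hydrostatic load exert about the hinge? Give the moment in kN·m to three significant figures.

M ≈ 152 kN·m

γ = ρg = 1523 × 9.81 / 1000 = 14.94063 kN/m³.
The centroid of a semicircle lies 4r/(3π) = 0.534761 m from the diameter, here below the top edge, so the centroid depth is h_c = 6.9 + 0.534761 = 7.43476 m.
A = πr²/2 = π × 1.26²/2 = 2.4938 m².
Resultant F = γ·h_c·A = 14.94063 × 7.43476 × 2.4938 = 277.011 kN.
I_c = (π/8 − 8/(9π))·r⁴ = 0.109757 × 1.26⁴ = 0.27664 m⁴.
Centre of pressure: y_p = y_c + I_c/(y_c·A) = 7.43476 + 0.27664/(7.43476 × 2.4938) = 7.43476 + 0.0149206 = 7.44968 m along the plane.
The resultant acts 0.534761 + 0.0149206 = 0.549682 m (along the plate) below the hinge at the top edge, so the moment about the hinge is M = F × 0.549682 = 277.011 × 0.549682 = 152.268 kN·m.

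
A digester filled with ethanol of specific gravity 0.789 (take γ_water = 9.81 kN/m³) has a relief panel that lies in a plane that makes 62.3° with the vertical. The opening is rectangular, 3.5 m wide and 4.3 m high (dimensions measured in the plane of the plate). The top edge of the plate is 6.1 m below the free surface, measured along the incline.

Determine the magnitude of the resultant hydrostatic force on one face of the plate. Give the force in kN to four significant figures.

F ≈ 446.7 kN

γ = 0.789 × 9.81 = 7.74009 kN/m³.
The plate makes 62.3° with the vertical, i.e. θ = 90° − 62.3° = 27.7° to the horizontal. Measuring y along the incline from the free-surface line, vertical depth h = y·sinθ with sinθ = 0.464842.
The centroid lies 4.3/2 = 2.15 m below the top edge, so y_c = 6.1 + 2.15 = 8.25 m and h_c = 8.25 × 0.464842 = 3.83495 m.
A = 3.5 × 4.3 = 15.05 m².
Resultant F = γ·h_c·A = 7.74009 × 3.83495 × 15.05 = 446.727 kN.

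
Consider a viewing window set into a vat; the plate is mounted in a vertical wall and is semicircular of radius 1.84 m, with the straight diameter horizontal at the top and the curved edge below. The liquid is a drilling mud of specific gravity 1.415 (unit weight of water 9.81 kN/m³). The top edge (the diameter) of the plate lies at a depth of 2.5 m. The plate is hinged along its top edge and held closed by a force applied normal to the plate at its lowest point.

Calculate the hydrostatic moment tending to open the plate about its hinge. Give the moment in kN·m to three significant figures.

M ≈ 207 kN·m

γ = 1.415 × 9.81 = 13.88115 kN/m³.
The centroid of a semicircle lies 4r/(3π) = 0.78092 m from the diameter, here below the top edge, so the centroid depth is h_c = 2.5 + 0.78092 = 3.28092 m.
A = πr²/2 = π × 1.84²/2 = 5.31809 m².
Resultant F = γ·h_c·A = 13.88115 × 3.28092 × 5.31809 = 242.201 kN.
I_c = (π/8 − 8/(9π))·r⁴ = 0.109757 × 1.84⁴ = 1.25807 m⁴.
Centre of pressure: y_p = y_c + I_c/(y_c·A) = 3.28092 + 1.25807/(3.28092 × 5.31809) = 3.28092 + 0.072103 = 3.35302 m along the plane.
The resultant acts 0.78092 + 0.072103 = 0.853023 m (along the plate) below the hinge at the top edge, so the moment about the hinge is M = F × 0.853023 = 242.201 × 0.853023 = 206.603 kN·m.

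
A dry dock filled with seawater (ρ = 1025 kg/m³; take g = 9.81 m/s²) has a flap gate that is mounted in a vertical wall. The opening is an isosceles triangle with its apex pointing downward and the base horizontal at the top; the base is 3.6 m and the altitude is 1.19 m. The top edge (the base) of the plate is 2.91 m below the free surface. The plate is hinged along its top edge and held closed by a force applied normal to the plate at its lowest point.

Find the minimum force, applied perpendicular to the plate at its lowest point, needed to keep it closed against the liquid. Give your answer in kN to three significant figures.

P ≈ 25.2 kN

γ = ρg = 1025 × 9.81 / 1000 = 10.05525 kN/m³.
With the apex down, the centroid sits h/3 = 1.19/3 = 0.396667 m below the base (the top edge), so the centroid depth is h_c = 2.91 + 0.396667 = 3.30667 m.
A = ½ × 3.6 × 1.19 = 2.142 m².
Resultant F = γ·h_c·A = 10.05525 × 3.30667 × 2.142 = 71.2202 kN.
I_c = b·h³/36 = 3.6 × 1.19³/36 = 0.168516 m⁴.
Centre of pressure: y_p = y_c + I_c/(y_c·A) = 3.30667 + 0.168516/(3.30667 × 2.142) = 3.30667 + 0.023792 = 3.33046 m along the plane.
The resultant acts 0.396667 + 0.023792 = 0.420459 m (along the plate) below the hinge at the top edge, so the moment about the hinge is M = F × 0.420459 = 71.2202 × 0.420459 = 29.9452 kN·m.
A normal force at the bottom, 1.19 m from the hinge, must supply this moment: P = 29.9452/1.19 = 25.164 kN.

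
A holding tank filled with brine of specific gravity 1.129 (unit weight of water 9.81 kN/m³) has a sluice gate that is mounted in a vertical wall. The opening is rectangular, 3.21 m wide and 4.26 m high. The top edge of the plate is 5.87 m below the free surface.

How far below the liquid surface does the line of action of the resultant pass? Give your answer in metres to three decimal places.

γ = 1.129 × 9.81 = 11.07549 kN/m³.
The centroid lies 4.26/2 = 2.13 m below the top edge, so the centroid depth is h_c = 5.87 + 2.13 = 8 m.
A = 3.21 × 4.26 = 13.6746 m².
Resultant F = γ·h_c·A = 11.07549 × 8 × 13.6746 = 1211.62 kN.
I_c = b·h³/12 = 3.21 × 4.26³/12 = 20.6801 m⁴.
Centre of pressure: y_p = y_c + I_c/(y_c·A) = 8 + 20.6801/(8 × 13.6746) = 8 + 0.189038 = 8.18904 m along the plane.

h_p = 8.189 m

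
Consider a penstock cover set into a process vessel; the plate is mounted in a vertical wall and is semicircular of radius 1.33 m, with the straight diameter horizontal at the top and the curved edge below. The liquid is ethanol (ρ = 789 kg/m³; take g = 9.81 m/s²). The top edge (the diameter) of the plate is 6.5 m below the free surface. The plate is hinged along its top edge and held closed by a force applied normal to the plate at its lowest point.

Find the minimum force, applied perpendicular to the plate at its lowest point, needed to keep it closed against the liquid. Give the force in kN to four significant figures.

P ≈ 66.48 kN

γ = ρg = 789 × 9.81 / 1000 = 7.74009 kN/m³.
The centroid of a semicircle lies 4r/(3π) = 0.56447 m from the diameter, here below the top edge, so the centroid depth is h_c = 6.5 + 0.56447 = 7.06447 m.
A = πr²/2 = π × 1.33²/2 = 2.77858 m².
Resultant F = γ·h_c·A = 7.74009 × 7.06447 × 2.77858 = 151.932 kN.
I_c = (π/8 − 8/(9π))·r⁴ = 0.109757 × 1.33⁴ = 0.34343 m⁴.
Centre of pressure: y_p = y_c + I_c/(y_c·A) = 7.06447 + 0.34343/(7.06447 × 2.77858) = 7.06447 + 0.0174959 = 7.08197 m along the plane.
The resultant acts 0.56447 + 0.0174959 = 0.581966 m (along the plate) below the hinge at the top edge, so the moment about the hinge is M = F × 0.581966 = 151.932 × 0.581966 = 88.4193 kN·m.
A normal force at the bottom, 1.33 m from the hinge, must supply this moment: P = 88.4193/1.33 = 66.4807 kN.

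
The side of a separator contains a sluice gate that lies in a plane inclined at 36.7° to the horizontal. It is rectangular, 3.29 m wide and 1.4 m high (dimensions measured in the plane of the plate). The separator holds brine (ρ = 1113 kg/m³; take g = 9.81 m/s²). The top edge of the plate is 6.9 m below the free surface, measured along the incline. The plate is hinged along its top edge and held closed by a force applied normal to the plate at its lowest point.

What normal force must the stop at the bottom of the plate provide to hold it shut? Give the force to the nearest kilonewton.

γ = ρg = 1113 × 9.81 / 1000 = 10.91853 kN/m³.
Let θ = 36.7° be the plate's angle to the horizontal; measure y along the incline from where the plane meets the free surface. Vertical depth h = y·sinθ with sinθ = 0.597625.
The centroid lies 1.4/2 = 0.7 m below the top edge, so y_c = 6.9 + 0.7 = 7.6 m and h_c = 7.6 × 0.597625 = 4.54195 m.
A = 3.29 × 1.4 = 4.606 m².
Resultant F = γ·h_c·A = 10.91853 × 4.54195 × 4.606 = 228.418 kN.
I_c = b·h³/12 = 3.29 × 1.4³/12 = 0.752313 m⁴.
Centre of pressure: y_p = y_c + I_c/(y_c·A) = 7.6 + 0.752313/(7.6 × 4.606) = 7.6 + 0.0214912 = 7.62149 m along the plane.
The resultant acts 0.7 + 0.0214912 = 0.721491 m (along the plate) below the hinge at the top edge, so the moment about the hinge is M = F × 0.721491 = 228.418 × 0.721491 = 164.802 kN·m.
A normal force at the bottom, 1.4 m from the hinge, must supply this moment: P = 164.802/1.4 = 117.716 kN.

P ≈ 118 kN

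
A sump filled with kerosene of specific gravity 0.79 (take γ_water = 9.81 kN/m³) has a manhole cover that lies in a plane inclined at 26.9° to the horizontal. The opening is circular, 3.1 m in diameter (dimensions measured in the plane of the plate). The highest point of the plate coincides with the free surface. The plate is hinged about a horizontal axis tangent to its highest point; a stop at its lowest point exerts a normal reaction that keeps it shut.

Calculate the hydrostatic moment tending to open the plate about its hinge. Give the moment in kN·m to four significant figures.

γ = 0.79 × 9.81 = 7.7499 kN/m³.
Let θ = 26.9° be the plate's angle to the horizontal; measure y along the incline from where the plane meets the free surface. Vertical depth h = y·sinθ with sinθ = 0.452435.
The centroid is at the centre, 1.55 m below the top of the plate, so y_c = 1.55 m and h_c = 1.55 × 0.452435 = 0.701274 m.
A = π(1.55)² = 7.54768 m².
Resultant F = γ·h_c·A = 7.7499 × 0.701274 × 7.54768 = 41.0202 kN.
I_c = πr⁴/4 = π × 1.55⁴/4 = 4.53332 m⁴.
Centre of pressure: y_p = y_c + I_c/(y_c·A) = 1.55 + 4.53332/(1.55 × 7.54768) = 1.55 + 0.3875 = 1.9375 m along the plane.
The resultant acts 1.55 + 0.3875 = 1.9375 m (along the plate) below the hinge at the top edge, so the moment about the hinge is M = F × 1.9375 = 41.0202 × 1.9375 = 79.4766 kN·m.

M ≈ 79.48 kN·m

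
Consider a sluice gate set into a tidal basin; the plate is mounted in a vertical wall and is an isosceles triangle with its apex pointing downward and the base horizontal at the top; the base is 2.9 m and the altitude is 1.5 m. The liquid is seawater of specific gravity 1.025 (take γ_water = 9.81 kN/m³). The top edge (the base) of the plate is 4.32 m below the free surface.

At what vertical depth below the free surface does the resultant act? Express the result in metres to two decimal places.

γ = 1.025 × 9.81 = 10.05525 kN/m³.
With the apex down, the centroid sits h/3 = 1.5/3 = 0.5 m below the base (the top edge), so the centroid depth is h_c = 4.32 + 0.5 = 4.82 m.
A = ½ × 2.9 × 1.5 = 2.175 m².
Resultant F = γ·h_c·A = 10.05525 × 4.82 × 2.175 = 105.414 kN.
I_c = b·h³/36 = 2.9 × 1.5³/36 = 0.271875 m⁴.
Centre of pressure: y_p = y_c + I_c/(y_c·A) = 4.82 + 0.271875/(4.82 × 2.175) = 4.82 + 0.0259336 = 4.84593 m along the plane.

h_p = 4.85 m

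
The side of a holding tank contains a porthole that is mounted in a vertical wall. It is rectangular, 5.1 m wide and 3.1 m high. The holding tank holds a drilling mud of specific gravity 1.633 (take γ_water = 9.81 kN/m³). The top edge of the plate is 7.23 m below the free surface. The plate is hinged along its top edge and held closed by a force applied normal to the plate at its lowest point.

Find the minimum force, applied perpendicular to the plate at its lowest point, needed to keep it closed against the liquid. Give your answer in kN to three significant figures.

γ = 1.633 × 9.81 = 16.01973 kN/m³.
The centroid lies 3.1/2 = 1.55 m below the top edge, so the centroid depth is h_c = 7.23 + 1.55 = 8.78 m.
A = 5.1 × 3.1 = 15.81 m².
Resultant F = γ·h_c·A = 16.01973 × 8.78 × 15.81 = 2223.73 kN.
I_c = b·h³/12 = 5.1 × 3.1³/12 = 12.6612 m⁴.
Centre of pressure: y_p = y_c + I_c/(y_c·A) = 8.78 + 12.6612/(8.78 × 15.81) = 8.78 + 0.0912113 = 8.87121 m along the plane.
The resultant acts 1.55 + 0.0912113 = 1.64121 m (along the plate) below the hinge at the top edge, so the moment about the hinge is M = F × 1.64121 = 2223.73 × 1.64121 = 3649.61 kN·m.
A normal force at the bottom, 3.1 m from the hinge, must supply this moment: P = 3649.61/3.1 = 1177.29 kN.

P ≈ 1180 kN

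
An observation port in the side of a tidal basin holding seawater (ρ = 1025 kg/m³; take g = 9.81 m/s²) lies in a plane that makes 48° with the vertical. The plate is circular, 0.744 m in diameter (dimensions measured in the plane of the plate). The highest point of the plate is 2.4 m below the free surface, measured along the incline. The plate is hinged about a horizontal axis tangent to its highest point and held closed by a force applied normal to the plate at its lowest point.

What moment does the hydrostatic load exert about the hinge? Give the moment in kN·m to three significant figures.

γ = ρg = 1025 × 9.81 / 1000 = 10.05525 kN/m³.
The plate makes 48° with the vertical, i.e. θ = 90° − 48° = 42° to the horizontal. Measuring y along the incline from the free-surface line, vertical depth h = y·sinθ with sinθ = 0.669131.
The centroid is at the centre, 0.372 m below the top of the plate, so y_c = 2.4 + 0.372 = 2.772 m and h_c = 2.772 × 0.669131 = 1.85483 m.
A = π(0.372)² = 0.434746 m².
Resultant F = γ·h_c·A = 10.05525 × 1.85483 × 0.434746 = 8.10835 kN.
I_c = πr⁴/4 = π × 0.372⁴/4 = 0.0150405 m⁴.
Centre of pressure: y_p = y_c + I_c/(y_c·A) = 2.772 + 0.0150405/(2.772 × 0.434746) = 2.772 + 0.0124805 = 2.78448 m along the plane.
The resultant acts 0.372 + 0.0124805 = 0.384481 m (along the plate) below the hinge at the top edge, so the moment about the hinge is M = F × 0.384481 = 8.10835 × 0.384481 = 3.11751 kN·m.

M ≈ 3.12 kN·m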